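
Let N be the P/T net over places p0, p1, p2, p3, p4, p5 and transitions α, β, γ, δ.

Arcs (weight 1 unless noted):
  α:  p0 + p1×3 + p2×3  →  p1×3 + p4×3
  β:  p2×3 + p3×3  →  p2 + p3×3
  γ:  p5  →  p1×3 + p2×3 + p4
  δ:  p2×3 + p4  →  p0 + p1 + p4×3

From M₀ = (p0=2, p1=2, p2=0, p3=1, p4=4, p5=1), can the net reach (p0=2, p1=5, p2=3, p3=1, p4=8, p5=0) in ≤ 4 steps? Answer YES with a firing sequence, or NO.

depth 0: 1 marking
depth 1: 2 markings reached so far
depth 2: 4 markings reached so far
depth 3: 4 markings reached so far
(frontier empty at depth 3; search complete)
target is not among the 4 markings reachable within 4 steps

NO — not reachable within 4 firings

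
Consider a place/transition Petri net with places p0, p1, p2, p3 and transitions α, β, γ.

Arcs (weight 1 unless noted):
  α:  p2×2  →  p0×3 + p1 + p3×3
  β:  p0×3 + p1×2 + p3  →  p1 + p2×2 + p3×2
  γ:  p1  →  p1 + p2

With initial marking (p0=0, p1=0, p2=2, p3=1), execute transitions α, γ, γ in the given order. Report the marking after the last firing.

step 1: fire α:  (p0=0, p1=0, p2=2, p3=1) → (p0=3, p1=1, p2=0, p3=4)
step 2: fire γ:  (p0=3, p1=1, p2=0, p3=4) → (p0=3, p1=1, p2=1, p3=4)
step 3: fire γ:  (p0=3, p1=1, p2=1, p3=4) → (p0=3, p1=1, p2=2, p3=4)

(p0=3, p1=1, p2=2, p3=4)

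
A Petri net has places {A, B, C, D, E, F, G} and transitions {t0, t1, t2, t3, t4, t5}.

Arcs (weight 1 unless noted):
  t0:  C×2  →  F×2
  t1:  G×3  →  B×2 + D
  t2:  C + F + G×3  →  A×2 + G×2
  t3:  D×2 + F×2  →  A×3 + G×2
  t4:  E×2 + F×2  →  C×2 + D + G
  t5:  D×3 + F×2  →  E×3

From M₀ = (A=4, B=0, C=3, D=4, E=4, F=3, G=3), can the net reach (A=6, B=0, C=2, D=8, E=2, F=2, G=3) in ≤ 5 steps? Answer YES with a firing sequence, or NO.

NO — not reachable within 5 firings

depth 0: 1 marking
depth 1: 7 markings reached so far
depth 2: 18 markings reached so far
depth 3: 31 markings reached so far
depth 4: 48 markings reached so far
depth 5: 67 markings reached so far
target is not among the 67 markings reachable within 5 steps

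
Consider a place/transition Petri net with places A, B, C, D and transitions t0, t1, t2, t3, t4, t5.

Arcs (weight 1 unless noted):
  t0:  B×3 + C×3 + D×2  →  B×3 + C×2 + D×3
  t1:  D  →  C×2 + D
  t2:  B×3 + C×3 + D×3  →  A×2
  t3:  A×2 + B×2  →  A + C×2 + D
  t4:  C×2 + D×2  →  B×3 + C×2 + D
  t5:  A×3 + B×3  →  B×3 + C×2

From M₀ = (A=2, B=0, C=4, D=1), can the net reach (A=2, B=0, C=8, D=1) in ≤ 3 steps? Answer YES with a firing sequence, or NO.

YES — reachable via ⟨t1, t1⟩ (2 firings)

step 1: fire t1:  (A=2, B=0, C=4, D=1) → (A=2, B=0, C=6, D=1)
step 2: fire t1:  (A=2, B=0, C=6, D=1) → (A=2, B=0, C=8, D=1)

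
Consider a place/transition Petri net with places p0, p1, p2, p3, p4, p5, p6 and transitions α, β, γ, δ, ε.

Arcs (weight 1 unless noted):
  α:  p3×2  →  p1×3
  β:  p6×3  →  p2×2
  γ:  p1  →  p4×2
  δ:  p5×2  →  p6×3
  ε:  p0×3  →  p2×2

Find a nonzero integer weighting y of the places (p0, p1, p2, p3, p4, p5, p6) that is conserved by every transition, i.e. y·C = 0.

Incidence matrix C (rows=places, cols=transitions):
        α    β    γ    δ    ε
   p0   0    0    0    0   -3
   p1   3    0   -1    0    0
   p2   0    2    0    0    2
   p3  -2    0    0    0    0
   p4   0    0    2    0    0
   p5   0    0    0   -2    0
   p6   0   -3    0    3    0

Candidate y = [0, 2, 0, 3, 1, 0, 0]; check y·C column-wise:
  col α: 2·3 + 3·-2 + 1·0 = 0
  col β: 2·0 + 0·2 + 3·0 + 1·0 + 0·-3 = 0
  col γ: 2·-1 + 3·0 + 1·2 = 0
  col δ: 2·0 + 3·0 + 1·0 + 0·-2 + 0·3 = 0
  col ε: 0·-3 + 2·0 + 0·2 + 3·0 + 1·0 = 0

y = (p0:0, p1:2, p2:0, p3:3, p4:1, p5:0, p6:0)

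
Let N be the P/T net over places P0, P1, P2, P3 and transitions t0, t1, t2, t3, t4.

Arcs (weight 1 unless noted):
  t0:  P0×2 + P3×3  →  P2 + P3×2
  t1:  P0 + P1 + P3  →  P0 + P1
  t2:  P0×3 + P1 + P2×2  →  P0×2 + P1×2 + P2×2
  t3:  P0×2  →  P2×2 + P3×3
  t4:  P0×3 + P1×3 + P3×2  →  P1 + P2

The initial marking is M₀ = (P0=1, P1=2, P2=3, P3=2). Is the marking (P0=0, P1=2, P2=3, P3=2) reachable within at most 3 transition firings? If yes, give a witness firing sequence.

NO — not reachable within 3 firings

depth 0: 1 marking
depth 1: 2 markings reached so far
depth 2: 3 markings reached so far
depth 3: 3 markings reached so far
(frontier empty at depth 3; search complete)
target is not among the 3 markings reachable within 3 steps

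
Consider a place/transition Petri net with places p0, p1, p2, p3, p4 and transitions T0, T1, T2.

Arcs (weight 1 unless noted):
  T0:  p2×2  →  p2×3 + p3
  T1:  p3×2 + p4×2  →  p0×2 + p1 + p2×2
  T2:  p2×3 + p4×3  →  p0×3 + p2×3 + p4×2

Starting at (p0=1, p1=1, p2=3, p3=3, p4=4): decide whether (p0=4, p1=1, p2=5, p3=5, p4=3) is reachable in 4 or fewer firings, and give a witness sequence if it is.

YES — reachable via ⟨T0, T0, T2⟩ (3 firings)

step 1: fire T0:  (p0=1, p1=1, p2=3, p3=3, p4=4) → (p0=1, p1=1, p2=4, p3=4, p4=4)
step 2: fire T0:  (p0=1, p1=1, p2=4, p3=4, p4=4) → (p0=1, p1=1, p2=5, p3=5, p4=4)
step 3: fire T2:  (p0=1, p1=1, p2=5, p3=5, p4=4) → (p0=4, p1=1, p2=5, p3=5, p4=3)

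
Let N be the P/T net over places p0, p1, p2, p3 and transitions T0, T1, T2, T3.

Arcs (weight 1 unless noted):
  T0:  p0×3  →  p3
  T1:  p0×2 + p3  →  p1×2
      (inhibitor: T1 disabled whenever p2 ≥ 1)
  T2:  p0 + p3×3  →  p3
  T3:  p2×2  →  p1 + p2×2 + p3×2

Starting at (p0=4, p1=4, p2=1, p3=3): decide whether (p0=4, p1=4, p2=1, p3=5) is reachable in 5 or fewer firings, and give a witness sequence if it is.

NO — not reachable within 5 firings

depth 0: 1 marking
depth 1: 3 markings reached so far
depth 2: 4 markings reached so far
depth 3: 4 markings reached so far
(frontier empty at depth 3; search complete)
target is not among the 4 markings reachable within 5 steps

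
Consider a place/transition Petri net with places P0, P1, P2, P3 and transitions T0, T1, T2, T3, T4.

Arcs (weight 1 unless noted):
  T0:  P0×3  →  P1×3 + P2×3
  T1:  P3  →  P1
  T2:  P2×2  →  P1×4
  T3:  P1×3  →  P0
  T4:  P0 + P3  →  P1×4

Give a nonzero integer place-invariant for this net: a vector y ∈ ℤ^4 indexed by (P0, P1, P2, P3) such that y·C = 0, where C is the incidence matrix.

y = (P0:3, P1:1, P2:2, P3:1)

Incidence matrix C (rows=places, cols=transitions):
       T0   T1   T2   T3   T4
   P0  -3    0    0    1   -1
   P1   3    1    4   -3    4
   P2   3    0   -2    0    0
   P3   0   -1    0    0   -1

Candidate y = [3, 1, 2, 1]; check y·C column-wise:
  col T0: 3·-3 + 1·3 + 2·3 + 1·0 = 0
  col T1: 3·0 + 1·1 + 2·0 + 1·-1 = 0
  col T2: 3·0 + 1·4 + 2·-2 + 1·0 = 0
  col T3: 3·1 + 1·-3 + 2·0 + 1·0 = 0
  col T4: 3·-1 + 1·4 + 2·0 + 1·-1 = 0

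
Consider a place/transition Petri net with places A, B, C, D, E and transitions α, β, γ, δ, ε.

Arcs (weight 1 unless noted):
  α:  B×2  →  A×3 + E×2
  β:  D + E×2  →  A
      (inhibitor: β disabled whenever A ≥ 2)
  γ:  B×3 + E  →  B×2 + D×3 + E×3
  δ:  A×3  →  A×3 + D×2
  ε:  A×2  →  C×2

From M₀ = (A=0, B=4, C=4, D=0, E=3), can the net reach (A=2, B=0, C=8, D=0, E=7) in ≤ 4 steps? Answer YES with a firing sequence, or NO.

YES — reachable via ⟨α, α, ε, ε⟩ (4 firings)

step 1: fire α:  (A=0, B=4, C=4, D=0, E=3) → (A=3, B=2, C=4, D=0, E=5)
step 2: fire α:  (A=3, B=2, C=4, D=0, E=5) → (A=6, B=0, C=4, D=0, E=7)
step 3: fire ε:  (A=6, B=0, C=4, D=0, E=7) → (A=4, B=0, C=6, D=0, E=7)
step 4: fire ε:  (A=4, B=0, C=6, D=0, E=7) → (A=2, B=0, C=8, D=0, E=7)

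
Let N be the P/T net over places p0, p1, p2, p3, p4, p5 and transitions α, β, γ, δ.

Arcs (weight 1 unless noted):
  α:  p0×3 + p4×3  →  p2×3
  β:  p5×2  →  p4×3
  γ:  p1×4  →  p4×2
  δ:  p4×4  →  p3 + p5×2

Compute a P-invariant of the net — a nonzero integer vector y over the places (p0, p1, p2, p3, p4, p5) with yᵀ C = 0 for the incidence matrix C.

y = (p0:1, p1:0, p2:1, p3:0, p4:0, p5:0)

Incidence matrix C (rows=places, cols=transitions):
        α    β    γ    δ
   p0  -3    0    0    0
   p1   0    0   -4    0
   p2   3    0    0    0
   p3   0    0    0    1
   p4  -3    3    2   -4
   p5   0   -2    0    2

Candidate y = [1, 0, 1, 0, 0, 0]; check y·C column-wise:
  col α: 1·-3 + 1·3 + 0·-3 = 0
  col β: 1·0 + 1·0 + 0·3 + 0·-2 = 0
  col γ: 1·0 + 0·-4 + 1·0 + 0·2 = 0
  col δ: 1·0 + 1·0 + 0·1 + 0·-4 + 0·2 = 0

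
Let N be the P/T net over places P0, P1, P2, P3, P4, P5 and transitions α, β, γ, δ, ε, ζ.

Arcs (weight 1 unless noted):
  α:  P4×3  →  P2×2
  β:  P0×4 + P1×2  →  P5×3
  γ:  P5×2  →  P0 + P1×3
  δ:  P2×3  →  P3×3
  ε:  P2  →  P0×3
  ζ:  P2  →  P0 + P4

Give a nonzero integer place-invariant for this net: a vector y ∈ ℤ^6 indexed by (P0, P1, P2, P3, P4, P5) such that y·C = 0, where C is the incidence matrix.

Incidence matrix C (rows=places, cols=transitions):
        α    β    γ    δ    ε    ζ
   P0   0   -4    1    0    3    1
   P1   0   -2    3    0    0    0
   P2   2    0    0   -3   -1   -1
   P3   0    0    0    3    0    0
   P4  -3    0    0    0    0    1
   P5   0    3   -2    0    0    0

Candidate y = [1, 1, 3, 3, 2, 2]; check y·C column-wise:
  col α: 1·0 + 1·0 + 3·2 + 3·0 + 2·-3 + 2·0 = 0
  col β: 1·-4 + 1·-2 + 3·0 + 3·0 + 2·0 + 2·3 = 0
  col γ: 1·1 + 1·3 + 3·0 + 3·0 + 2·0 + 2·-2 = 0
  col δ: 1·0 + 1·0 + 3·-3 + 3·3 + 2·0 + 2·0 = 0
  col ε: 1·3 + 1·0 + 3·-1 + 3·0 + 2·0 + 2·0 = 0
  col ζ: 1·1 + 1·0 + 3·-1 + 3·0 + 2·1 + 2·0 = 0

y = (P0:1, P1:1, P2:3, P3:3, P4:2, P5:2)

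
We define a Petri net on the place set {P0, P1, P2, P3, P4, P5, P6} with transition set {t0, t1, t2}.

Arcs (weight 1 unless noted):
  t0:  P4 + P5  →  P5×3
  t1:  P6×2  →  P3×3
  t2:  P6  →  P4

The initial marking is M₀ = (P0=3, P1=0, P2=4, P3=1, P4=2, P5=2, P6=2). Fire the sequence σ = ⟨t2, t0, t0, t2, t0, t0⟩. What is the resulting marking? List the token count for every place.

(P0=3, P1=0, P2=4, P3=1, P4=0, P5=10, P6=0)

step 1: fire t2:  (P0=3, P1=0, P2=4, P3=1, P4=2, P5=2, P6=2) → (P0=3, P1=0, P2=4, P3=1, P4=3, P5=2, P6=1)
step 2: fire t0:  (P0=3, P1=0, P2=4, P3=1, P4=3, P5=2, P6=1) → (P0=3, P1=0, P2=4, P3=1, P4=2, P5=4, P6=1)
step 3: fire t0:  (P0=3, P1=0, P2=4, P3=1, P4=2, P5=4, P6=1) → (P0=3, P1=0, P2=4, P3=1, P4=1, P5=6, P6=1)
step 4: fire t2:  (P0=3, P1=0, P2=4, P3=1, P4=1, P5=6, P6=1) → (P0=3, P1=0, P2=4, P3=1, P4=2, P5=6, P6=0)
step 5: fire t0:  (P0=3, P1=0, P2=4, P3=1, P4=2, P5=6, P6=0) → (P0=3, P1=0, P2=4, P3=1, P4=1, P5=8, P6=0)
step 6: fire t0:  (P0=3, P1=0, P2=4, P3=1, P4=1, P5=8, P6=0) → (P0=3, P1=0, P2=4, P3=1, P4=0, P5=10, P6=0)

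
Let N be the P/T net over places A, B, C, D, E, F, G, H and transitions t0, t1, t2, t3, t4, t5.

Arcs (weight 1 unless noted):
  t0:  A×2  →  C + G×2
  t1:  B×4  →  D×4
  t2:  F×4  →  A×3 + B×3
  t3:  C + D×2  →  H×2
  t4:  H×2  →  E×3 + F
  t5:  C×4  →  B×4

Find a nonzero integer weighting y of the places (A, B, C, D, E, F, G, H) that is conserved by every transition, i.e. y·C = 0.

y = (A:4, B:0, C:0, D:0, E:-1, F:3, G:4, H:0)

Incidence matrix C (rows=places, cols=transitions):
       t0   t1   t2   t3   t4   t5
    A  -2    0    3    0    0    0
    B   0   -4    3    0    0    4
    C   1    0    0   -1    0   -4
    D   0    4    0   -2    0    0
    E   0    0    0    0    3    0
    F   0    0   -4    0    1    0
    G   2    0    0    0    0    0
    H   0    0    0    2   -2    0

Candidate y = [4, 0, 0, 0, -1, 3, 4, 0]; check y·C column-wise:
  col t0: 4·-2 + 0·1 + -1·0 + 3·0 + 4·2 = 0
  col t1: 4·0 + 0·-4 + 0·4 + -1·0 + 3·0 + 4·0 = 0
  col t2: 4·3 + 0·3 + -1·0 + 3·-4 + 4·0 = 0
  col t3: 4·0 + 0·-1 + 0·-2 + -1·0 + 3·0 + 4·0 + 0·2 = 0
  col t4: 4·0 + -1·3 + 3·1 + 4·0 + 0·-2 = 0
  col t5: 4·0 + 0·4 + 0·-4 + -1·0 + 3·0 + 4·0 = 0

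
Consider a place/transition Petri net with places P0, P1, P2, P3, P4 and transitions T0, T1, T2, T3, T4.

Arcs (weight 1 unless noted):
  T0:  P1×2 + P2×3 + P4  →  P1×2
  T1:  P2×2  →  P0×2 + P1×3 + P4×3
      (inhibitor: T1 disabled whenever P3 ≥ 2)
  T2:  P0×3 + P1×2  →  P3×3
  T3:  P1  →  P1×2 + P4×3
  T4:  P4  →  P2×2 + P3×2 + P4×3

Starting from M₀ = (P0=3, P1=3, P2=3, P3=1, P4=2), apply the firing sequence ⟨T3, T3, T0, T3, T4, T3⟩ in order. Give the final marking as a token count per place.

step 1: fire T3:  (P0=3, P1=3, P2=3, P3=1, P4=2) → (P0=3, P1=4, P2=3, P3=1, P4=5)
step 2: fire T3:  (P0=3, P1=4, P2=3, P3=1, P4=5) → (P0=3, P1=5, P2=3, P3=1, P4=8)
step 3: fire T0:  (P0=3, P1=5, P2=3, P3=1, P4=8) → (P0=3, P1=5, P2=0, P3=1, P4=7)
step 4: fire T3:  (P0=3, P1=5, P2=0, P3=1, P4=7) → (P0=3, P1=6, P2=0, P3=1, P4=10)
step 5: fire T4:  (P0=3, P1=6, P2=0, P3=1, P4=10) → (P0=3, P1=6, P2=2, P3=3, P4=12)
step 6: fire T3:  (P0=3, P1=6, P2=2, P3=3, P4=12) → (P0=3, P1=7, P2=2, P3=3, P4=15)

(P0=3, P1=7, P2=2, P3=3, P4=15)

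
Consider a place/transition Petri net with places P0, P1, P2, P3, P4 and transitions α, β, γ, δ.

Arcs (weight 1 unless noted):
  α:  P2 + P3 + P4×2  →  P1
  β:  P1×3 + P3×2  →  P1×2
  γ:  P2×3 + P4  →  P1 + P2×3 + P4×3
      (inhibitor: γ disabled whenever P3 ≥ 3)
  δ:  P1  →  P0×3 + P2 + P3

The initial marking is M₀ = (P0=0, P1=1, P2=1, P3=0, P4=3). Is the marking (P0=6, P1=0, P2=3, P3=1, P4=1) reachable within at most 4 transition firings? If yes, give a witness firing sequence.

depth 0: 1 marking
depth 1: 2 markings reached so far
depth 2: 3 markings reached so far
depth 3: 4 markings reached so far
depth 4: 4 markings reached so far
(frontier empty at depth 4; search complete)
target is not among the 4 markings reachable within 4 steps

NO — not reachable within 4 firings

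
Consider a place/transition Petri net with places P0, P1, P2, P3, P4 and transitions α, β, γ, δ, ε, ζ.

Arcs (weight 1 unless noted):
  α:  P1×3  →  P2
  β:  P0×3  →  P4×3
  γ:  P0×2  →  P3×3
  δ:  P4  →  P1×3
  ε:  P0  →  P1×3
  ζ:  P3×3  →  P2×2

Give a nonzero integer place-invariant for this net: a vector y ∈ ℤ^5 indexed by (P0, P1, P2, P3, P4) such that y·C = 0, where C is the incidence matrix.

y = (P0:3, P1:1, P2:3, P3:2, P4:3)

Incidence matrix C (rows=places, cols=transitions):
        α    β    γ    δ    ε    ζ
   P0   0   -3   -2    0   -1    0
   P1  -3    0    0    3    3    0
   P2   1    0    0    0    0    2
   P3   0    0    3    0    0   -3
   P4   0    3    0   -1    0    0

Candidate y = [3, 1, 3, 2, 3]; check y·C column-wise:
  col α: 3·0 + 1·-3 + 3·1 + 2·0 + 3·0 = 0
  col β: 3·-3 + 1·0 + 3·0 + 2·0 + 3·3 = 0
  col γ: 3·-2 + 1·0 + 3·0 + 2·3 + 3·0 = 0
  col δ: 3·0 + 1·3 + 3·0 + 2·0 + 3·-1 = 0
  col ε: 3·-1 + 1·3 + 3·0 + 2·0 + 3·0 = 0
  col ζ: 3·0 + 1·0 + 3·2 + 2·-3 + 3·0 = 0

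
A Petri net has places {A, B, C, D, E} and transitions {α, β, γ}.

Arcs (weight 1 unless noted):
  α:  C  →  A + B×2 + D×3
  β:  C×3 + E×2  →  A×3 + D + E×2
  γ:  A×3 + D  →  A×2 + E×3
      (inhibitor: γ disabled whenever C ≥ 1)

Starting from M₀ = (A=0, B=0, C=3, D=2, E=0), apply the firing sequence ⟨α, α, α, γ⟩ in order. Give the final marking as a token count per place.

step 1: fire α:  (A=0, B=0, C=3, D=2, E=0) → (A=1, B=2, C=2, D=5, E=0)
step 2: fire α:  (A=1, B=2, C=2, D=5, E=0) → (A=2, B=4, C=1, D=8, E=0)
step 3: fire α:  (A=2, B=4, C=1, D=8, E=0) → (A=3, B=6, C=0, D=11, E=0)
step 4: fire γ:  (A=3, B=6, C=0, D=11, E=0) → (A=2, B=6, C=0, D=10, E=3)

(A=2, B=6, C=0, D=10, E=3)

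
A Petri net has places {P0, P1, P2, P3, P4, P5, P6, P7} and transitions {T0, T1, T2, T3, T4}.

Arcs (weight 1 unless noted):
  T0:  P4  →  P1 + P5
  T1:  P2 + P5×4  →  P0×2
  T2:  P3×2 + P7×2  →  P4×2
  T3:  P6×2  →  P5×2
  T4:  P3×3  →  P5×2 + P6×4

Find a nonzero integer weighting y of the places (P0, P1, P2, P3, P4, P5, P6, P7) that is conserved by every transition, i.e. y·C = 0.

y = (P0:1, P1:0, P2:2, P3:0, P4:0, P5:0, P6:0, P7:0)

Incidence matrix C (rows=places, cols=transitions):
       T0   T1   T2   T3   T4
   P0   0    2    0    0    0
   P1   1    0    0    0    0
   P2   0   -1    0    0    0
   P3   0    0   -2    0   -3
   P4  -1    0    2    0    0
   P5   1   -4    0    2    2
   P6   0    0    0   -2    4
   P7   0    0   -2    0    0

Candidate y = [1, 0, 2, 0, 0, 0, 0, 0]; check y·C column-wise:
  col T0: 1·0 + 0·1 + 2·0 + 0·-1 + 0·1 = 0
  col T1: 1·2 + 2·-1 + 0·-4 = 0
  col T2: 1·0 + 2·0 + 0·-2 + 0·2 + 0·-2 = 0
  col T3: 1·0 + 2·0 + 0·2 + 0·-2 = 0
  col T4: 1·0 + 2·0 + 0·-3 + 0·2 + 0·4 = 0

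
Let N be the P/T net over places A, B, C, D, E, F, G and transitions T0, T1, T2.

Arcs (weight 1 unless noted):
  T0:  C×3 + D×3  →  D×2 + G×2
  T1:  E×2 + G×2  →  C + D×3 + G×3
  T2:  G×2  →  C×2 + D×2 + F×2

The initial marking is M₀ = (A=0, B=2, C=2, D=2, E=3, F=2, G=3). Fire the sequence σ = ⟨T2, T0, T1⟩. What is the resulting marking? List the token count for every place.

step 1: fire T2:  (A=0, B=2, C=2, D=2, E=3, F=2, G=3) → (A=0, B=2, C=4, D=4, E=3, F=4, G=1)
step 2: fire T0:  (A=0, B=2, C=4, D=4, E=3, F=4, G=1) → (A=0, B=2, C=1, D=3, E=3, F=4, G=3)
step 3: fire T1:  (A=0, B=2, C=1, D=3, E=3, F=4, G=3) → (A=0, B=2, C=2, D=6, E=1, F=4, G=4)

(A=0, B=2, C=2, D=6, E=1, F=4, G=4)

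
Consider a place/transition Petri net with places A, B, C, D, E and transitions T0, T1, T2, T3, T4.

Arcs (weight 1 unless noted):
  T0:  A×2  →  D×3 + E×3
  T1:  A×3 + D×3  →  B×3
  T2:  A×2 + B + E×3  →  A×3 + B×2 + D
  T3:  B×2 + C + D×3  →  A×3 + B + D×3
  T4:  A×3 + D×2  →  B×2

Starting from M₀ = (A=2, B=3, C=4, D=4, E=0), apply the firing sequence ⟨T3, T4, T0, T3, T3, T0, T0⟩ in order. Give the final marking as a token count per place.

(A=2, B=2, C=1, D=11, E=9)

step 1: fire T3:  (A=2, B=3, C=4, D=4, E=0) → (A=5, B=2, C=3, D=4, E=0)
step 2: fire T4:  (A=5, B=2, C=3, D=4, E=0) → (A=2, B=4, C=3, D=2, E=0)
step 3: fire T0:  (A=2, B=4, C=3, D=2, E=0) → (A=0, B=4, C=3, D=5, E=3)
step 4: fire T3:  (A=0, B=4, C=3, D=5, E=3) → (A=3, B=3, C=2, D=5, E=3)
step 5: fire T3:  (A=3, B=3, C=2, D=5, E=3) → (A=6, B=2, C=1, D=5, E=3)
step 6: fire T0:  (A=6, B=2, C=1, D=5, E=3) → (A=4, B=2, C=1, D=8, E=6)
step 7: fire T0:  (A=4, B=2, C=1, D=8, E=6) → (A=2, B=2, C=1, D=11, E=9)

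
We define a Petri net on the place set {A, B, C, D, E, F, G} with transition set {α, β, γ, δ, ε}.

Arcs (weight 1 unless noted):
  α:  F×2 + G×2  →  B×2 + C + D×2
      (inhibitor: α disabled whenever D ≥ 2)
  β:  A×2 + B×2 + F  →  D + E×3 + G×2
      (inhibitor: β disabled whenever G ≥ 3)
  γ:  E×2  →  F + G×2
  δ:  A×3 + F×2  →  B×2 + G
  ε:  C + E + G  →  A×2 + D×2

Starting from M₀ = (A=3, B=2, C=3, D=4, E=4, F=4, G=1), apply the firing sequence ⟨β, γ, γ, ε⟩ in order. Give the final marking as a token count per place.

step 1: fire β:  (A=3, B=2, C=3, D=4, E=4, F=4, G=1) → (A=1, B=0, C=3, D=5, E=7, F=3, G=3)
step 2: fire γ:  (A=1, B=0, C=3, D=5, E=7, F=3, G=3) → (A=1, B=0, C=3, D=5, E=5, F=4, G=5)
step 3: fire γ:  (A=1, B=0, C=3, D=5, E=5, F=4, G=5) → (A=1, B=0, C=3, D=5, E=3, F=5, G=7)
step 4: fire ε:  (A=1, B=0, C=3, D=5, E=3, F=5, G=7) → (A=3, B=0, C=2, D=7, E=2, F=5, G=6)

(A=3, B=0, C=2, D=7, E=2, F=5, G=6)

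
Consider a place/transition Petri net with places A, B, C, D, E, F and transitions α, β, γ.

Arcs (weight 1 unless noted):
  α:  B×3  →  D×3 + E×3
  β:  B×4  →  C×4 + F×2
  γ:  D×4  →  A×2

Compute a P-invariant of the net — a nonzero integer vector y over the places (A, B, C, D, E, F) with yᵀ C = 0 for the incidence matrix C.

y = (A:2, B:1, C:1, D:1, E:0, F:0)

Incidence matrix C (rows=places, cols=transitions):
        α    β    γ
    A   0    0    2
    B  -3   -4    0
    C   0    4    0
    D   3    0   -4
    E   3    0    0
    F   0    2    0

Candidate y = [2, 1, 1, 1, 0, 0]; check y·C column-wise:
  col α: 2·0 + 1·-3 + 1·0 + 1·3 + 0·3 = 0
  col β: 2·0 + 1·-4 + 1·4 + 1·0 + 0·2 = 0
  col γ: 2·2 + 1·0 + 1·0 + 1·-4 = 0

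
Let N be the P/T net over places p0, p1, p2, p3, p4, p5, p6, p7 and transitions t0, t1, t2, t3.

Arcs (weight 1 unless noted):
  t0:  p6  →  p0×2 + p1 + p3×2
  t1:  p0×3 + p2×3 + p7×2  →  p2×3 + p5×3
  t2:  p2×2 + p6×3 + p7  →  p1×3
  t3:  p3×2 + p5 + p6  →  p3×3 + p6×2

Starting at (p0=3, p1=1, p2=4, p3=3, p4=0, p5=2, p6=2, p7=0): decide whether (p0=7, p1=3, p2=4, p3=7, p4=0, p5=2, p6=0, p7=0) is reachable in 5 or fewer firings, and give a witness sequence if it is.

YES — reachable via ⟨t0, t0⟩ (2 firings)

step 1: fire t0:  (p0=3, p1=1, p2=4, p3=3, p4=0, p5=2, p6=2, p7=0) → (p0=5, p1=2, p2=4, p3=5, p4=0, p5=2, p6=1, p7=0)
step 2: fire t0:  (p0=5, p1=2, p2=4, p3=5, p4=0, p5=2, p6=1, p7=0) → (p0=7, p1=3, p2=4, p3=7, p4=0, p5=2, p6=0, p7=0)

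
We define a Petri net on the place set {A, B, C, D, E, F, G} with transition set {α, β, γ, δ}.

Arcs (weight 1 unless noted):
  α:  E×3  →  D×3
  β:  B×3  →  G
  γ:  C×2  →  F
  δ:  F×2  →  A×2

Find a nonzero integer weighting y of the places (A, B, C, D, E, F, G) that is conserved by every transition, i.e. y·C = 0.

Incidence matrix C (rows=places, cols=transitions):
        α    β    γ    δ
    A   0    0    0    2
    B   0   -3    0    0
    C   0    0   -2    0
    D   3    0    0    0
    E  -3    0    0    0
    F   0    0    1   -2
    G   0    1    0    0

Candidate y = [0, 0, 0, 1, 1, 0, 0]; check y·C column-wise:
  col α: 1·3 + 1·-3 = 0
  col β: 0·-3 + 1·0 + 1·0 + 0·1 = 0
  col γ: 0·-2 + 1·0 + 1·0 + 0·1 = 0
  col δ: 0·2 + 1·0 + 1·0 + 0·-2 = 0

y = (A:0, B:0, C:0, D:1, E:1, F:0, G:0)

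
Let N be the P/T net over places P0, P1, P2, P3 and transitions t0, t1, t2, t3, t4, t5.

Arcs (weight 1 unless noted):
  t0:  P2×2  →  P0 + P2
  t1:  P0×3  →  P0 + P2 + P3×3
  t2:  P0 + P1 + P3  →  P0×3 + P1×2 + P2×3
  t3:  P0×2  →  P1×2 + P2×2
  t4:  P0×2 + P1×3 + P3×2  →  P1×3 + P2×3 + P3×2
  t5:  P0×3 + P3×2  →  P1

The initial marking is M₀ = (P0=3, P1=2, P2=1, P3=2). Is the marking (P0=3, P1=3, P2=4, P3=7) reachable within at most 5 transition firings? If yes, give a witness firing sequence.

YES — reachable via ⟨t1, t0, t2, t0, t1⟩ (5 firings)

step 1: fire t1:  (P0=3, P1=2, P2=1, P3=2) → (P0=1, P1=2, P2=2, P3=5)
step 2: fire t0:  (P0=1, P1=2, P2=2, P3=5) → (P0=2, P1=2, P2=1, P3=5)
step 3: fire t2:  (P0=2, P1=2, P2=1, P3=5) → (P0=4, P1=3, P2=4, P3=4)
step 4: fire t0:  (P0=4, P1=3, P2=4, P3=4) → (P0=5, P1=3, P2=3, P3=4)
step 5: fire t1:  (P0=5, P1=3, P2=3, P3=4) → (P0=3, P1=3, P2=4, P3=7)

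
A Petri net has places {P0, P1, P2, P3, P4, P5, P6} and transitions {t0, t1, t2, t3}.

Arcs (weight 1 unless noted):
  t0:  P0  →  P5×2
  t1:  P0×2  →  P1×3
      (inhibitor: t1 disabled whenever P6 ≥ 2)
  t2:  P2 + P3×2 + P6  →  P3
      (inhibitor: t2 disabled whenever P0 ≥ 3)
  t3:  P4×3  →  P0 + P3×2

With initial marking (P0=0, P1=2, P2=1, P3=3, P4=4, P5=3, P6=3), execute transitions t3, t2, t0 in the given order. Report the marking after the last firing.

(P0=0, P1=2, P2=0, P3=4, P4=1, P5=5, P6=2)

step 1: fire t3:  (P0=0, P1=2, P2=1, P3=3, P4=4, P5=3, P6=3) → (P0=1, P1=2, P2=1, P3=5, P4=1, P5=3, P6=3)
step 2: fire t2:  (P0=1, P1=2, P2=1, P3=5, P4=1, P5=3, P6=3) → (P0=1, P1=2, P2=0, P3=4, P4=1, P5=3, P6=2)
step 3: fire t0:  (P0=1, P1=2, P2=0, P3=4, P4=1, P5=3, P6=2) → (P0=0, P1=2, P2=0, P3=4, P4=1, P5=5, P6=2)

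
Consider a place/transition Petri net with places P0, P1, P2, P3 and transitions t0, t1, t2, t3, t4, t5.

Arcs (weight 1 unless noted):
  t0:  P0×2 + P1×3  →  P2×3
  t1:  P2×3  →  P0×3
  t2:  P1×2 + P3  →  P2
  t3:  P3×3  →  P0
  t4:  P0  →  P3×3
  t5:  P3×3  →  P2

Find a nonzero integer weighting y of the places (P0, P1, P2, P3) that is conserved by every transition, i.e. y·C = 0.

y = (P0:3, P1:1, P2:3, P3:1)

Incidence matrix C (rows=places, cols=transitions):
       t0   t1   t2   t3   t4   t5
   P0  -2    3    0    1   -1    0
   P1  -3    0   -2    0    0    0
   P2   3   -3    1    0    0    1
   P3   0    0   -1   -3    3   -3

Candidate y = [3, 1, 3, 1]; check y·C column-wise:
  col t0: 3·-2 + 1·-3 + 3·3 + 1·0 = 0
  col t1: 3·3 + 1·0 + 3·-3 + 1·0 = 0
  col t2: 3·0 + 1·-2 + 3·1 + 1·-1 = 0
  col t3: 3·1 + 1·0 + 3·0 + 1·-3 = 0
  col t4: 3·-1 + 1·0 + 3·0 + 1·3 = 0
  col t5: 3·0 + 1·0 + 3·1 + 1·-3 = 0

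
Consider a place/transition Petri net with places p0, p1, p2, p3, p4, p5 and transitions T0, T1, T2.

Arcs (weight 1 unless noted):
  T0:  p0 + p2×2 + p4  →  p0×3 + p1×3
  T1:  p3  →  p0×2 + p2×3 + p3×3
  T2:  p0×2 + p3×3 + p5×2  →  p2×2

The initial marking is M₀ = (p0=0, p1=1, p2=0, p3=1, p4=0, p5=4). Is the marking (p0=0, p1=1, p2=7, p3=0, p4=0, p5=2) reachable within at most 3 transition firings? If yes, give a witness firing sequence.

depth 0: 1 marking
depth 1: 2 markings reached so far
depth 2: 4 markings reached so far
depth 3: 6 markings reached so far
target is not among the 6 markings reachable within 3 steps

NO — not reachable within 3 firings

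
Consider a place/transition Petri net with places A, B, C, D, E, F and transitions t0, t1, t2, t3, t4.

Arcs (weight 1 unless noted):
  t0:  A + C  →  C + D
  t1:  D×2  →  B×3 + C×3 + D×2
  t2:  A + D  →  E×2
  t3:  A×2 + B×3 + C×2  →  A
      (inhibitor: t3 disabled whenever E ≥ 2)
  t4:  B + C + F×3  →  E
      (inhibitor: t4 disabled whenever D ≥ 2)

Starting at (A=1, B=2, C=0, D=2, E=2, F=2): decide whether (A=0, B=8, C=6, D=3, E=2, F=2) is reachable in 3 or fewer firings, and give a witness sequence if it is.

step 1: fire t1:  (A=1, B=2, C=0, D=2, E=2, F=2) → (A=1, B=5, C=3, D=2, E=2, F=2)
step 2: fire t0:  (A=1, B=5, C=3, D=2, E=2, F=2) → (A=0, B=5, C=3, D=3, E=2, F=2)
step 3: fire t1:  (A=0, B=5, C=3, D=3, E=2, F=2) → (A=0, B=8, C=6, D=3, E=2, F=2)

YES — reachable via ⟨t1, t0, t1⟩ (3 firings)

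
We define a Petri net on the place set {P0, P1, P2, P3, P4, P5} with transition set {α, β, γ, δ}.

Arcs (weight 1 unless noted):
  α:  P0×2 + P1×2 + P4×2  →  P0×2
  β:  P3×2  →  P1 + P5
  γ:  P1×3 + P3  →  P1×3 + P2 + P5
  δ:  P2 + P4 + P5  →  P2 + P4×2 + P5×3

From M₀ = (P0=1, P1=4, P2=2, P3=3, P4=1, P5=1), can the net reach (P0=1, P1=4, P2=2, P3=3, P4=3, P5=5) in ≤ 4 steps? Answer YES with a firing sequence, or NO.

step 1: fire δ:  (P0=1, P1=4, P2=2, P3=3, P4=1, P5=1) → (P0=1, P1=4, P2=2, P3=3, P4=2, P5=3)
step 2: fire δ:  (P0=1, P1=4, P2=2, P3=3, P4=2, P5=3) → (P0=1, P1=4, P2=2, P3=3, P4=3, P5=5)

YES — reachable via ⟨δ, δ⟩ (2 firings)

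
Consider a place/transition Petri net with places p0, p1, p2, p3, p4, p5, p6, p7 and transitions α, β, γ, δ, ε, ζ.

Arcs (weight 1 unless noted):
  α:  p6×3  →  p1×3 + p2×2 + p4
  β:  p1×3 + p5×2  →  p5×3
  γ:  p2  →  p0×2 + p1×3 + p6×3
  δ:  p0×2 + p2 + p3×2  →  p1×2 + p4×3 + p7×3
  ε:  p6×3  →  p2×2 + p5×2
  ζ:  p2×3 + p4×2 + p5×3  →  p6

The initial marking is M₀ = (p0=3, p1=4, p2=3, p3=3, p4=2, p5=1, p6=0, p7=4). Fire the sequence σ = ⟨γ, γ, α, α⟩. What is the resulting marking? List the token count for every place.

step 1: fire γ:  (p0=3, p1=4, p2=3, p3=3, p4=2, p5=1, p6=0, p7=4) → (p0=5, p1=7, p2=2, p3=3, p4=2, p5=1, p6=3, p7=4)
step 2: fire γ:  (p0=5, p1=7, p2=2, p3=3, p4=2, p5=1, p6=3, p7=4) → (p0=7, p1=10, p2=1, p3=3, p4=2, p5=1, p6=6, p7=4)
step 3: fire α:  (p0=7, p1=10, p2=1, p3=3, p4=2, p5=1, p6=6, p7=4) → (p0=7, p1=13, p2=3, p3=3, p4=3, p5=1, p6=3, p7=4)
step 4: fire α:  (p0=7, p1=13, p2=3, p3=3, p4=3, p5=1, p6=3, p7=4) → (p0=7, p1=16, p2=5, p3=3, p4=4, p5=1, p6=0, p7=4)

(p0=7, p1=16, p2=5, p3=3, p4=4, p5=1, p6=0, p7=4)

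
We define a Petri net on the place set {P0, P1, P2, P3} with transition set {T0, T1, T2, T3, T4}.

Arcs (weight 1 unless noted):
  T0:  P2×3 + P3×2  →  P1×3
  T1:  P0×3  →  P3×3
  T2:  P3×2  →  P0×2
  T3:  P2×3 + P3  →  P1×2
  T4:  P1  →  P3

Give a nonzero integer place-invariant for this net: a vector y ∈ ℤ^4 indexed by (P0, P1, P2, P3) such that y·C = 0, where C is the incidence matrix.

Incidence matrix C (rows=places, cols=transitions):
       T0   T1   T2   T3   T4
   P0   0   -3    2    0    0
   P1   3    0    0    2   -1
   P2  -3    0    0   -3    0
   P3  -2    3   -2   -1    1

Candidate y = [3, 3, 1, 3]; check y·C column-wise:
  col T0: 3·0 + 3·3 + 1·-3 + 3·-2 = 0
  col T1: 3·-3 + 3·0 + 1·0 + 3·3 = 0
  col T2: 3·2 + 3·0 + 1·0 + 3·-2 = 0
  col T3: 3·0 + 3·2 + 1·-3 + 3·-1 = 0
  col T4: 3·0 + 3·-1 + 1·0 + 3·1 = 0

y = (P0:3, P1:3, P2:1, P3:3)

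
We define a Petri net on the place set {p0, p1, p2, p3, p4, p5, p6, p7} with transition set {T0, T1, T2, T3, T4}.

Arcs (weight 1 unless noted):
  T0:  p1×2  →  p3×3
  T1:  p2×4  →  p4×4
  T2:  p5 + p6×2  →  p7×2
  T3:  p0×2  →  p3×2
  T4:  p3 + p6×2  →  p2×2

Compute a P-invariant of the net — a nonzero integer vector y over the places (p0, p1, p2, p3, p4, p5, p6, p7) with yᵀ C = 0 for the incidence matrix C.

Incidence matrix C (rows=places, cols=transitions):
       T0   T1   T2   T3   T4
   p0   0    0    0   -2    0
   p1  -2    0    0    0    0
   p2   0   -4    0    0    2
   p3   3    0    0    2   -1
   p4   0    4    0    0    0
   p5   0    0   -1    0    0
   p6   0    0   -2    0   -2
   p7   0    0    2    0    0

Candidate y = [2, 3, 1, 2, 1, 0, 0, 0]; check y·C column-wise:
  col T0: 2·0 + 3·-2 + 1·0 + 2·3 + 1·0 = 0
  col T1: 2·0 + 3·0 + 1·-4 + 2·0 + 1·4 = 0
  col T2: 2·0 + 3·0 + 1·0 + 2·0 + 1·0 + 0·-1 + 0·-2 + 0·2 = 0
  col T3: 2·-2 + 3·0 + 1·0 + 2·2 + 1·0 = 0
  col T4: 2·0 + 3·0 + 1·2 + 2·-1 + 1·0 + 0·-2 = 0

y = (p0:2, p1:3, p2:1, p3:2, p4:1, p5:0, p6:0, p7:0)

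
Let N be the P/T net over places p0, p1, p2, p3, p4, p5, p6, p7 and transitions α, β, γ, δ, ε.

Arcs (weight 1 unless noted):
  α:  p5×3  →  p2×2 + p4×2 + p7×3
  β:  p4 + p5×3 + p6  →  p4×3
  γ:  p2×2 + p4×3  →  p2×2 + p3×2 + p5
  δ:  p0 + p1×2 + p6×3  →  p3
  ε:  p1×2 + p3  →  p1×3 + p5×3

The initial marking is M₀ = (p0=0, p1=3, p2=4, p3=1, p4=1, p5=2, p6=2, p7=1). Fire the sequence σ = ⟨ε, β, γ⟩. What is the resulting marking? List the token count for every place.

(p0=0, p1=4, p2=4, p3=2, p4=0, p5=3, p6=1, p7=1)

step 1: fire ε:  (p0=0, p1=3, p2=4, p3=1, p4=1, p5=2, p6=2, p7=1) → (p0=0, p1=4, p2=4, p3=0, p4=1, p5=5, p6=2, p7=1)
step 2: fire β:  (p0=0, p1=4, p2=4, p3=0, p4=1, p5=5, p6=2, p7=1) → (p0=0, p1=4, p2=4, p3=0, p4=3, p5=2, p6=1, p7=1)
step 3: fire γ:  (p0=0, p1=4, p2=4, p3=0, p4=3, p5=2, p6=1, p7=1) → (p0=0, p1=4, p2=4, p3=2, p4=0, p5=3, p6=1, p7=1)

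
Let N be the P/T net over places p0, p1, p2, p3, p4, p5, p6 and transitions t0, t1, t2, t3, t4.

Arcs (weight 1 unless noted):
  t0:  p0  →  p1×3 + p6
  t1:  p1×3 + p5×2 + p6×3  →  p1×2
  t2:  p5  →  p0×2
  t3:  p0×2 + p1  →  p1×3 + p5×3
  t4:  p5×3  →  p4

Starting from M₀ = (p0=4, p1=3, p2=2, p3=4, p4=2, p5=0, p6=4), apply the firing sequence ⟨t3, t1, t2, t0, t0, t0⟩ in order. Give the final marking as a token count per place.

(p0=1, p1=13, p2=2, p3=4, p4=2, p5=0, p6=4)

step 1: fire t3:  (p0=4, p1=3, p2=2, p3=4, p4=2, p5=0, p6=4) → (p0=2, p1=5, p2=2, p3=4, p4=2, p5=3, p6=4)
step 2: fire t1:  (p0=2, p1=5, p2=2, p3=4, p4=2, p5=3, p6=4) → (p0=2, p1=4, p2=2, p3=4, p4=2, p5=1, p6=1)
step 3: fire t2:  (p0=2, p1=4, p2=2, p3=4, p4=2, p5=1, p6=1) → (p0=4, p1=4, p2=2, p3=4, p4=2, p5=0, p6=1)
step 4: fire t0:  (p0=4, p1=4, p2=2, p3=4, p4=2, p5=0, p6=1) → (p0=3, p1=7, p2=2, p3=4, p4=2, p5=0, p6=2)
step 5: fire t0:  (p0=3, p1=7, p2=2, p3=4, p4=2, p5=0, p6=2) → (p0=2, p1=10, p2=2, p3=4, p4=2, p5=0, p6=3)
step 6: fire t0:  (p0=2, p1=10, p2=2, p3=4, p4=2, p5=0, p6=3) → (p0=1, p1=13, p2=2, p3=4, p4=2, p5=0, p6=4)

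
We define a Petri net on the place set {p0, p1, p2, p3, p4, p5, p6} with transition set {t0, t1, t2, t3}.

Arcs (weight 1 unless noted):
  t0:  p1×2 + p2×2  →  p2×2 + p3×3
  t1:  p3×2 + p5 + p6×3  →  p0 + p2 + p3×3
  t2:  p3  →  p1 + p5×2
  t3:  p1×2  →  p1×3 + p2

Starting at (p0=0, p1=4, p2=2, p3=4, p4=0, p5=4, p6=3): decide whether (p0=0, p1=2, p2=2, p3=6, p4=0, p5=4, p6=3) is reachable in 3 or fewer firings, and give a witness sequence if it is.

depth 0: 1 marking
depth 1: 5 markings reached so far
depth 2: 14 markings reached so far
depth 3: 29 markings reached so far
target is not among the 29 markings reachable within 3 steps

NO — not reachable within 3 firings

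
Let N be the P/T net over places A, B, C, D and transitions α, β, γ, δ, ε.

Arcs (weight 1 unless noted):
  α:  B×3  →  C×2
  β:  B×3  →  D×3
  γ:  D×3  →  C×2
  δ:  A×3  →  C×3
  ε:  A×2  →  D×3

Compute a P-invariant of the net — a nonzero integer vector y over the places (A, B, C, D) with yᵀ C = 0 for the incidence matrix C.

y = (A:3, B:2, C:3, D:2)

Incidence matrix C (rows=places, cols=transitions):
        α    β    γ    δ    ε
    A   0    0    0   -3   -2
    B  -3   -3    0    0    0
    C   2    0    2    3    0
    D   0    3   -3    0    3

Candidate y = [3, 2, 3, 2]; check y·C column-wise:
  col α: 3·0 + 2·-3 + 3·2 + 2·0 = 0
  col β: 3·0 + 2·-3 + 3·0 + 2·3 = 0
  col γ: 3·0 + 2·0 + 3·2 + 2·-3 = 0
  col δ: 3·-3 + 2·0 + 3·3 + 2·0 = 0
  col ε: 3·-2 + 2·0 + 3·0 + 2·3 = 0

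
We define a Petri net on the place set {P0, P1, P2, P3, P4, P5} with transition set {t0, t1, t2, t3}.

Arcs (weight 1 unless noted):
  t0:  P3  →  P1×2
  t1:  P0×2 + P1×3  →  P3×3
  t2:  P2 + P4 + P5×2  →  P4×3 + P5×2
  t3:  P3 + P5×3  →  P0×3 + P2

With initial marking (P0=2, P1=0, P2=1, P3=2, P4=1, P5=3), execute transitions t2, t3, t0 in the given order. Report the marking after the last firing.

(P0=5, P1=2, P2=1, P3=0, P4=3, P5=0)

step 1: fire t2:  (P0=2, P1=0, P2=1, P3=2, P4=1, P5=3) → (P0=2, P1=0, P2=0, P3=2, P4=3, P5=3)
step 2: fire t3:  (P0=2, P1=0, P2=0, P3=2, P4=3, P5=3) → (P0=5, P1=0, P2=1, P3=1, P4=3, P5=0)
step 3: fire t0:  (P0=5, P1=0, P2=1, P3=1, P4=3, P5=0) → (P0=5, P1=2, P2=1, P3=0, P4=3, P5=0)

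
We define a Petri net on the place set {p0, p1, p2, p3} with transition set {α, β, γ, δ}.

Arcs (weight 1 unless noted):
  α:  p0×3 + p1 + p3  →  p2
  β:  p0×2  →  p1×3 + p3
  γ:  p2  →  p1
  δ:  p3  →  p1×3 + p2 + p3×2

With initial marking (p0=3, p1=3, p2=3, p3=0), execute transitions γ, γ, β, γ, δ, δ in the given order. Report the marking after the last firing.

step 1: fire γ:  (p0=3, p1=3, p2=3, p3=0) → (p0=3, p1=4, p2=2, p3=0)
step 2: fire γ:  (p0=3, p1=4, p2=2, p3=0) → (p0=3, p1=5, p2=1, p3=0)
step 3: fire β:  (p0=3, p1=5, p2=1, p3=0) → (p0=1, p1=8, p2=1, p3=1)
step 4: fire γ:  (p0=1, p1=8, p2=1, p3=1) → (p0=1, p1=9, p2=0, p3=1)
step 5: fire δ:  (p0=1, p1=9, p2=0, p3=1) → (p0=1, p1=12, p2=1, p3=2)
step 6: fire δ:  (p0=1, p1=12, p2=1, p3=2) → (p0=1, p1=15, p2=2, p3=3)

(p0=1, p1=15, p2=2, p3=3)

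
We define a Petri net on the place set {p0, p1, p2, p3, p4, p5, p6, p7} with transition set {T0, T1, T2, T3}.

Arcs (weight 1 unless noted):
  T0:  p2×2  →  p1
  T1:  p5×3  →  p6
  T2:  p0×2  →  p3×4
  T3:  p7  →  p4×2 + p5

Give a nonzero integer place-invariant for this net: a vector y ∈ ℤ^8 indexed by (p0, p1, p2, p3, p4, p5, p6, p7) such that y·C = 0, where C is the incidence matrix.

y = (p0:0, p1:2, p2:1, p3:0, p4:0, p5:0, p6:0, p7:0)

Incidence matrix C (rows=places, cols=transitions):
       T0   T1   T2   T3
   p0   0    0   -2    0
   p1   1    0    0    0
   p2  -2    0    0    0
   p3   0    0    4    0
   p4   0    0    0    2
   p5   0   -3    0    1
   p6   0    1    0    0
   p7   0    0    0   -1

Candidate y = [0, 2, 1, 0, 0, 0, 0, 0]; check y·C column-wise:
  col T0: 2·1 + 1·-2 = 0
  col T1: 2·0 + 1·0 + 0·-3 + 0·1 = 0
  col T2: 0·-2 + 2·0 + 1·0 + 0·4 = 0
  col T3: 2·0 + 1·0 + 0·2 + 0·1 + 0·-1 = 0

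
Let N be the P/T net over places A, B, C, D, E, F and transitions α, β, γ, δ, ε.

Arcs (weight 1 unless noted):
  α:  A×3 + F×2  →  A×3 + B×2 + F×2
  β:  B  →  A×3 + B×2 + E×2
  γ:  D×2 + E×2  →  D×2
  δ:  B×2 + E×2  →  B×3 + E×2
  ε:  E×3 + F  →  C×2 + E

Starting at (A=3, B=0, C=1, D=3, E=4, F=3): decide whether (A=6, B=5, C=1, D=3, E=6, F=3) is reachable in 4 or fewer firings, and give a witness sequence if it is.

step 1: fire α:  (A=3, B=0, C=1, D=3, E=4, F=3) → (A=3, B=2, C=1, D=3, E=4, F=3)
step 2: fire α:  (A=3, B=2, C=1, D=3, E=4, F=3) → (A=3, B=4, C=1, D=3, E=4, F=3)
step 3: fire β:  (A=3, B=4, C=1, D=3, E=4, F=3) → (A=6, B=5, C=1, D=3, E=6, F=3)

YES — reachable via ⟨α, α, β⟩ (3 firings)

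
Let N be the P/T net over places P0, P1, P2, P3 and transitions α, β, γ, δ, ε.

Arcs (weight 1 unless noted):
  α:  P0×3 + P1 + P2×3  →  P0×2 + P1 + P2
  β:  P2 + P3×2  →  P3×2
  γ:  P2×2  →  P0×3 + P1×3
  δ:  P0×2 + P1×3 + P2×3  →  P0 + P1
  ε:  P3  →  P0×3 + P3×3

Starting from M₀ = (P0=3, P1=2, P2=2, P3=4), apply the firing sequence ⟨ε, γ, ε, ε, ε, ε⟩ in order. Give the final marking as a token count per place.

(P0=21, P1=5, P2=0, P3=14)

step 1: fire ε:  (P0=3, P1=2, P2=2, P3=4) → (P0=6, P1=2, P2=2, P3=6)
step 2: fire γ:  (P0=6, P1=2, P2=2, P3=6) → (P0=9, P1=5, P2=0, P3=6)
step 3: fire ε:  (P0=9, P1=5, P2=0, P3=6) → (P0=12, P1=5, P2=0, P3=8)
step 4: fire ε:  (P0=12, P1=5, P2=0, P3=8) → (P0=15, P1=5, P2=0, P3=10)
step 5: fire ε:  (P0=15, P1=5, P2=0, P3=10) → (P0=18, P1=5, P2=0, P3=12)
step 6: fire ε:  (P0=18, P1=5, P2=0, P3=12) → (P0=21, P1=5, P2=0, P3=14)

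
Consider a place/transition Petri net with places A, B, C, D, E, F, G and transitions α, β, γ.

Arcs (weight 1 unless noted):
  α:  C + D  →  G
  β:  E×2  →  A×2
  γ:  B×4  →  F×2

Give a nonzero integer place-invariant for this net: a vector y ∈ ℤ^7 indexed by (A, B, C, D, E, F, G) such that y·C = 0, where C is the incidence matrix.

Incidence matrix C (rows=places, cols=transitions):
        α    β    γ
    A   0    2    0
    B   0    0   -4
    C  -1    0    0
    D  -1    0    0
    E   0   -2    0
    F   0    0    2
    G   1    0    0

Candidate y = [0, 0, 1, -1, 0, 0, 0]; check y·C column-wise:
  col α: 1·-1 + -1·-1 + 0·1 = 0
  col β: 0·2 + 1·0 + -1·0 + 0·-2 = 0
  col γ: 0·-4 + 1·0 + -1·0 + 0·2 = 0

y = (A:0, B:0, C:1, D:-1, E:0, F:0, G:0)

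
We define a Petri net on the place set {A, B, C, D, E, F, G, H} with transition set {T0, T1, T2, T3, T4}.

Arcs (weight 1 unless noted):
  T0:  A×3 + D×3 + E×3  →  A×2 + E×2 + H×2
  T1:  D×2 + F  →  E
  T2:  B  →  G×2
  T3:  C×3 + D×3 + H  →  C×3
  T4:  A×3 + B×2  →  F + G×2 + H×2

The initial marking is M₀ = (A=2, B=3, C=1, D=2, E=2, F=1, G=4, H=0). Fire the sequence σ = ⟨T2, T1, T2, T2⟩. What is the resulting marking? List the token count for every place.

(A=2, B=0, C=1, D=0, E=3, F=0, G=10, H=0)

step 1: fire T2:  (A=2, B=3, C=1, D=2, E=2, F=1, G=4, H=0) → (A=2, B=2, C=1, D=2, E=2, F=1, G=6, H=0)
step 2: fire T1:  (A=2, B=2, C=1, D=2, E=2, F=1, G=6, H=0) → (A=2, B=2, C=1, D=0, E=3, F=0, G=6, H=0)
step 3: fire T2:  (A=2, B=2, C=1, D=0, E=3, F=0, G=6, H=0) → (A=2, B=1, C=1, D=0, E=3, F=0, G=8, H=0)
step 4: fire T2:  (A=2, B=1, C=1, D=0, E=3, F=0, G=8, H=0) → (A=2, B=0, C=1, D=0, E=3, F=0, G=10, H=0)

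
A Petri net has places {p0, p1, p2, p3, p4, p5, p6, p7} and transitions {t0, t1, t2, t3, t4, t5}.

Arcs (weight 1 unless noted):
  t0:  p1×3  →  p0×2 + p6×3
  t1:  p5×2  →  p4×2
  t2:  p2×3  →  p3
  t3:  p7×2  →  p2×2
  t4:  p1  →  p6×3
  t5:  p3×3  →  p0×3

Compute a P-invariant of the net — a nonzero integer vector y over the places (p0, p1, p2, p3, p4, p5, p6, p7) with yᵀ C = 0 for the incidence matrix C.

y = (p0:0, p1:0, p2:0, p3:0, p4:1, p5:1, p6:0, p7:0)

Incidence matrix C (rows=places, cols=transitions):
       t0   t1   t2   t3   t4   t5
   p0   2    0    0    0    0    3
   p1  -3    0    0    0   -1    0
   p2   0    0   -3    2    0    0
   p3   0    0    1    0    0   -3
   p4   0    2    0    0    0    0
   p5   0   -2    0    0    0    0
   p6   3    0    0    0    3    0
   p7   0    0    0   -2    0    0

Candidate y = [0, 0, 0, 0, 1, 1, 0, 0]; check y·C column-wise:
  col t0: 0·2 + 0·-3 + 1·0 + 1·0 + 0·3 = 0
  col t1: 1·2 + 1·-2 = 0
  col t2: 0·-3 + 0·1 + 1·0 + 1·0 = 0
  col t3: 0·2 + 1·0 + 1·0 + 0·-2 = 0
  col t4: 0·-1 + 1·0 + 1·0 + 0·3 = 0
  col t5: 0·3 + 0·-3 + 1·0 + 1·0 = 0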